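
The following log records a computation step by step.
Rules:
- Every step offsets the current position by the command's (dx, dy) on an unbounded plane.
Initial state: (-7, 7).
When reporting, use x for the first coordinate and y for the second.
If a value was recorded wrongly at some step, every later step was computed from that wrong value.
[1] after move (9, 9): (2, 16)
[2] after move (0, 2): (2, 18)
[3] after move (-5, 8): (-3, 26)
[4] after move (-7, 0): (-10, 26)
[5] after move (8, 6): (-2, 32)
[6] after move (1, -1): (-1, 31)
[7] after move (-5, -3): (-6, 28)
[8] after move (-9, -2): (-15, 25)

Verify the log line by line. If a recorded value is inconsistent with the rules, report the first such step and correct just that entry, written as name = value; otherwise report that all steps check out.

step 1: x = -7 + (9) = 2, y = 7 + (9) = 16 -> verified
step 2: x = 2 + (0) = 2, y = 16 + (2) = 18 -> checks out
step 3: x = 2 + (-5) = -3, y = 18 + (8) = 26 -> matches
step 4: x = -3 + (-7) = -10, y = 26 + (0) = 26 -> exactly as logged
step 5: x = -10 + (8) = -2, y = 26 + (6) = 32 -> exactly as logged
step 6: x = -2 + (1) = -1, y = 32 + (-1) = 31 -> verified
step 7: x = -1 + (-5) = -6, y = 31 + (-3) = 28 -> verified
step 8: x = -6 + (-9) = -15, y = 28 + (-2) = 26 -> the entry is off here
First incorrect step: 8; the correct value is y = 26.

step 8, y = 26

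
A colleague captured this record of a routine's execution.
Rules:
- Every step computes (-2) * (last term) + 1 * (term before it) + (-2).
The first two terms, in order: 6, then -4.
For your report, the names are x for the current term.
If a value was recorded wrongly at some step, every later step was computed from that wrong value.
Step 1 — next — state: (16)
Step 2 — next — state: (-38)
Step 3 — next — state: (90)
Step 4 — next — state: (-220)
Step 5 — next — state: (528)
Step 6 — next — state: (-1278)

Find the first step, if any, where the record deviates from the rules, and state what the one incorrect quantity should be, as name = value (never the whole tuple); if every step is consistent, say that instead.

step 1, x = 12

Recomputing the run from the initial state:
step 1: x = 12
step 2: x = -30
step 3: x = 70
step 4: x = -172
step 5: x = 412
step 6: x = -998
The first disagreement with the record is at step 1, where the value should be x = 12.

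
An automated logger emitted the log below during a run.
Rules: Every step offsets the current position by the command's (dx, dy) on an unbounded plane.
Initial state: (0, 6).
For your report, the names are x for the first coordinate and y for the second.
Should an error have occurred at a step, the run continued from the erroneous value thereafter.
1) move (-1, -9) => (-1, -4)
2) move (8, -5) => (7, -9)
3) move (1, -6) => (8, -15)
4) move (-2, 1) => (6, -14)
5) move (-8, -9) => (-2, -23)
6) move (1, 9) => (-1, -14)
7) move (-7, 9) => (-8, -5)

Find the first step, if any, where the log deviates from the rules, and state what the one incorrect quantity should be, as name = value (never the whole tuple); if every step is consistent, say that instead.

step 1: x = 0 + (-1) = -1, y = 6 + (-9) = -3 -> a discrepancy with the log
Step 1 is the first one off; corrected, y = -3.

step 1, y = -3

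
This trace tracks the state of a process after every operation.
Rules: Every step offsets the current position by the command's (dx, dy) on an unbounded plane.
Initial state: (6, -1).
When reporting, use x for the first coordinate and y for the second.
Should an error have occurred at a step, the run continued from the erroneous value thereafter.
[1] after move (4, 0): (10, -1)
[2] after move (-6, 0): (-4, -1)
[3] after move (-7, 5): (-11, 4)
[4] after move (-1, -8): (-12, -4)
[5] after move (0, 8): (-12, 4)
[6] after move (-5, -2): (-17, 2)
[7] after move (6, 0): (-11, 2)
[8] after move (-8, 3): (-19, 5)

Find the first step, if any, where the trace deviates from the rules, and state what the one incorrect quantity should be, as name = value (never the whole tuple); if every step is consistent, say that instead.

Recomputing the run from the initial state:
step 1: x = 10, y = -1
step 2: x = 4, y = -1
step 3: x = -3, y = 4
step 4: x = -4, y = -4
step 5: x = -4, y = 4
step 6: x = -9, y = 2
step 7: x = -3, y = 2
step 8: x = -11, y = 5
The first disagreement with the trace is at step 2, where the value should be x = 4.

step 2, x = 4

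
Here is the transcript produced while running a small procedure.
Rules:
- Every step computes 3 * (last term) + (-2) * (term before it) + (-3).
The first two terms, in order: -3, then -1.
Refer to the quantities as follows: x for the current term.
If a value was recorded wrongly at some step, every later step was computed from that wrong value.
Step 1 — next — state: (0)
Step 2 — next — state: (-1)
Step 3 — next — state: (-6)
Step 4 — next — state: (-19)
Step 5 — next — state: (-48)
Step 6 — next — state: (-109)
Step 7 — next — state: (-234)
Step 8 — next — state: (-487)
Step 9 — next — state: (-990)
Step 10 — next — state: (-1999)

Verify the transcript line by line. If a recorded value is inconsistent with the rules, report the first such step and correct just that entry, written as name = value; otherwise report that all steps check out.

Step 1: x = 3*(-1) + (-2)*(-3) + (-3) = 0 — verified.
Step 2: x = 3*(0) + (-2)*(-1) + (-3) = -1 — no discrepancy.
Step 3: x = 3*(-1) + (-2)*(0) + (-3) = -6 — verified.
Step 4: x = 3*(-6) + (-2)*(-1) + (-3) = -19 — verified.
Step 5: x = 3*(-19) + (-2)*(-6) + (-3) = -48 — no discrepancy.
Step 6: x = 3*(-48) + (-2)*(-19) + (-3) = -109 — in agreement.
Step 7: x = 3*(-109) + (-2)*(-48) + (-3) = -234 — in agreement.
Step 8: x = 3*(-234) + (-2)*(-109) + (-3) = -487 — confirmed correct.
Step 9: x = 3*(-487) + (-2)*(-234) + (-3) = -996 — a discrepancy with the transcript.
Conclusion: step 9 carries the first error; the entry should be x = -996.

step 9, x = -996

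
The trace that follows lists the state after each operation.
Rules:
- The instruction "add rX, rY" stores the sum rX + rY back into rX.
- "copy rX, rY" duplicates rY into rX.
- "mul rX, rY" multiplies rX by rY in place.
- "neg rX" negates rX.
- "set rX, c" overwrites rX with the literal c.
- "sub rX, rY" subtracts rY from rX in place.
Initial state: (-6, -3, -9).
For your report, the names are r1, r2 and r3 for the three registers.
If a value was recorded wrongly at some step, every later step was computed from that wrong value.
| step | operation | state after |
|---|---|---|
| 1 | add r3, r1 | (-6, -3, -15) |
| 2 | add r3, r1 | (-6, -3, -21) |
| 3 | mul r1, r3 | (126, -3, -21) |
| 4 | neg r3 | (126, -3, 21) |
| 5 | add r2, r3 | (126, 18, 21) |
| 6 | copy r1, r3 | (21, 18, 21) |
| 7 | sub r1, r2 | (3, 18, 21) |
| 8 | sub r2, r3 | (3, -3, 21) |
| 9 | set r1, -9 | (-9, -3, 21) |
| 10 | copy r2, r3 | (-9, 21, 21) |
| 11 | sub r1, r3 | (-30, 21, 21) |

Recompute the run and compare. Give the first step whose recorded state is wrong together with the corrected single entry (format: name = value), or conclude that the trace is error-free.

no error

Recomputing the run from the initial state:
step 1: r1 = -6, r2 = -3, r3 = -15
step 2: r1 = -6, r2 = -3, r3 = -21
step 3: r1 = 126, r2 = -3, r3 = -21
step 4: r1 = 126, r2 = -3, r3 = 21
step 5: r1 = 126, r2 = 18, r3 = 21
step 6: r1 = 21, r2 = 18, r3 = 21
step 7: r1 = 3, r2 = 18, r3 = 21
step 8: r1 = 3, r2 = -3, r3 = 21
step 9: r1 = -9, r2 = -3, r3 = 21
step 10: r1 = -9, r2 = 21, r3 = 21
step 11: r1 = -30, r2 = 21, r3 = 21
This matches the trace at every step.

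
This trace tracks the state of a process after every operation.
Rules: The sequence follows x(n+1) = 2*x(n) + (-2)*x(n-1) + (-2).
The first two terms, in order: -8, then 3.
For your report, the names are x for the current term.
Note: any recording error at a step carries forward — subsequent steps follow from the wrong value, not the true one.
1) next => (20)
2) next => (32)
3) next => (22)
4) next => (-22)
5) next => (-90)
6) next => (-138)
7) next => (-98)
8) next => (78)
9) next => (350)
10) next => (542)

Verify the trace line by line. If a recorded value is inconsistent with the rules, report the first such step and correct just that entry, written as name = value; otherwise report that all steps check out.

no error

Recomputing the run from the initial state:
step 1: x = 20
step 2: x = 32
step 3: x = 22
step 4: x = -22
step 5: x = -90
step 6: x = -138
step 7: x = -98
step 8: x = 78
step 9: x = 350
step 10: x = 542
This matches the trace at every step.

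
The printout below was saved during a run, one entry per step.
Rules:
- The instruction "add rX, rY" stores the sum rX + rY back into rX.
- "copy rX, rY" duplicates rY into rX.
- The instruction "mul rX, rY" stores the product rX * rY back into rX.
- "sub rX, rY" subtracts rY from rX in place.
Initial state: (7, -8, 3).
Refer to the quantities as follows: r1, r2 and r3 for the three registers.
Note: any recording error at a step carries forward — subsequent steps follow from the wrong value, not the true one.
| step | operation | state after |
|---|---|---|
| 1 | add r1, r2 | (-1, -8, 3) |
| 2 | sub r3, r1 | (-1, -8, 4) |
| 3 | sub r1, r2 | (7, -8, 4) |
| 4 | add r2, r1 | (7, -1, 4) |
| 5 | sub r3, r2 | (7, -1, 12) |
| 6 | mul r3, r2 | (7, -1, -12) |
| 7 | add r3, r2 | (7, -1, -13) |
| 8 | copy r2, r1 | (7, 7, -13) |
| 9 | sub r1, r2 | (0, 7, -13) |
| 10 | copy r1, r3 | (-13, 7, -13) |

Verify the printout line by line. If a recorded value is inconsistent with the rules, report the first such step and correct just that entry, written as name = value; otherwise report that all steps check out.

step 5, r3 = 5

step 1: r1 = 7 + -8 = -1 -> exactly as logged
step 2: r3 = 3 - -1 = 4 -> same as recorded
step 3: r1 = -1 - -8 = 7 -> verified
step 4: r2 = -8 + 7 = -1 -> matches
step 5: r3 = 4 - -1 = 5 -> the entry is off here
Step 5 is the first one off; corrected, r3 = 5.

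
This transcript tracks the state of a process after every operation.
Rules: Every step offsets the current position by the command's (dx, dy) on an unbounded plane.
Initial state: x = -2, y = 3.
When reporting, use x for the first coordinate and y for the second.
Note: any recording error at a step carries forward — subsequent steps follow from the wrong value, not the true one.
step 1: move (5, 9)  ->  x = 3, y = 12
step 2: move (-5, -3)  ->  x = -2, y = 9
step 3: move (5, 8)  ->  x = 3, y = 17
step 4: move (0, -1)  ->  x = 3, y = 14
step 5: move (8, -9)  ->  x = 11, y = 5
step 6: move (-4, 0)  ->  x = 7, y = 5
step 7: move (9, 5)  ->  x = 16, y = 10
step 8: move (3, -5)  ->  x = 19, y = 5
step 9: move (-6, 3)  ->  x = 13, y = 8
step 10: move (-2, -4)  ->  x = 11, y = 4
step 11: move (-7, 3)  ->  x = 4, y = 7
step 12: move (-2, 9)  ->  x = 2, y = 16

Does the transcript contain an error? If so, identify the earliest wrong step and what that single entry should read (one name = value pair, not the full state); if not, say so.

step 4, y = 16

step 1: x = -2 + (5) = 3, y = 3 + (9) = 12 -> in agreement
step 2: x = 3 + (-5) = -2, y = 12 + (-3) = 9 -> matches
step 3: x = -2 + (5) = 3, y = 9 + (8) = 17 -> agrees with the transcript
step 4: x = 3 + (0) = 3, y = 17 + (-1) = 16 -> first mismatch against the transcript
That makes step 4 the first incorrect line — y = 16 is what it should show.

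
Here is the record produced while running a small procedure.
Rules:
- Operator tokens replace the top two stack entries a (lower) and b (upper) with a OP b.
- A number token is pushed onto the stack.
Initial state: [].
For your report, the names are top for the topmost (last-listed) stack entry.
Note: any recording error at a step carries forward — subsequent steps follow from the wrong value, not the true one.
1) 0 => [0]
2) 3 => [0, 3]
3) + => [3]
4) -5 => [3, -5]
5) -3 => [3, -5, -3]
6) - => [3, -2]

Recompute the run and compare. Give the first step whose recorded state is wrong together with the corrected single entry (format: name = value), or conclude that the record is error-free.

step 1: push 0: top = 0 -> in agreement
step 2: push 3: top = 3 -> exactly as logged
step 3: 0 + 3 = 3 -> confirmed correct
step 4: push -5: top = -5 -> checks out
step 5: push -3: top = -3 -> in agreement
step 6: -5 - -3 = -2 -> confirmed correct
The recomputation confirms every line.

no error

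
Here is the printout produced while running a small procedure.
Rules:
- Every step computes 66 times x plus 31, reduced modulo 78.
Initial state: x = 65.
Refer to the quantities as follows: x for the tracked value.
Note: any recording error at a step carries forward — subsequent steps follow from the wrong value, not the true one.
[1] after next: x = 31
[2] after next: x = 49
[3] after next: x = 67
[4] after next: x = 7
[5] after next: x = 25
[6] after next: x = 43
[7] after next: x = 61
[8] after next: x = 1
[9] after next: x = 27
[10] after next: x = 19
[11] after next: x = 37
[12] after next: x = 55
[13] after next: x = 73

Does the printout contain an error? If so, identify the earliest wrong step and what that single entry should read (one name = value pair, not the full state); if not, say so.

step 9, x = 19

Step 1: x = (66*65 + 31) mod 78 = 31 — exactly as logged.
Step 2: x = (66*31 + 31) mod 78 = 49 — exactly as logged.
Step 3: x = (66*49 + 31) mod 78 = 67 — matches.
Step 4: x = (66*67 + 31) mod 78 = 7 — same as recorded.
Step 5: x = (66*7 + 31) mod 78 = 25 — matches.
Step 6: x = (66*25 + 31) mod 78 = 43 — no discrepancy.
Step 7: x = (66*43 + 31) mod 78 = 61 — consistent with the printout.
Step 8: x = (66*61 + 31) mod 78 = 1 — consistent with the printout.
Step 9: x = (66*1 + 31) mod 78 = 19 — first mismatch against the printout.
First deviation found at step 9; the corrected entry is x = 19.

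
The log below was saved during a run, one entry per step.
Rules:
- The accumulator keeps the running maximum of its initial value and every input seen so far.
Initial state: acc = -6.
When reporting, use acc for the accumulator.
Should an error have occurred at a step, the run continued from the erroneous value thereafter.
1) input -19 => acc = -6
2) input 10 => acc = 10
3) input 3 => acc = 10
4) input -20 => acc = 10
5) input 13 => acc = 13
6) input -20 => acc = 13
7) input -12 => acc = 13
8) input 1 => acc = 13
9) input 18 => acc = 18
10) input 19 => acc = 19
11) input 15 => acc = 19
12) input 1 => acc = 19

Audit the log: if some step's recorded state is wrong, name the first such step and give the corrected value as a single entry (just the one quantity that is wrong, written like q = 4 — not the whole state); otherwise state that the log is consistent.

no error

Step 1: acc = max(-6, -19) = -6 — exactly as logged.
Step 2: acc = max(-6, 10) = 10 — checks out.
Step 3: acc = max(10, 3) = 10 — same as recorded.
Step 4: acc = max(10, -20) = 10 — verified.
Step 5: acc = max(10, 13) = 13 — consistent with the log.
Step 6: acc = max(13, -20) = 13 — no discrepancy.
Step 7: acc = max(13, -12) = 13 — confirmed correct.
Step 8: acc = max(13, 1) = 13 — matches.
Step 9: acc = max(13, 18) = 18 — same as recorded.
Step 10: acc = max(18, 19) = 19 — consistent with the log.
Step 11: acc = max(19, 15) = 19 — checks out.
Step 12: acc = max(19, 1) = 19 — in agreement.
No step deviates from the rules.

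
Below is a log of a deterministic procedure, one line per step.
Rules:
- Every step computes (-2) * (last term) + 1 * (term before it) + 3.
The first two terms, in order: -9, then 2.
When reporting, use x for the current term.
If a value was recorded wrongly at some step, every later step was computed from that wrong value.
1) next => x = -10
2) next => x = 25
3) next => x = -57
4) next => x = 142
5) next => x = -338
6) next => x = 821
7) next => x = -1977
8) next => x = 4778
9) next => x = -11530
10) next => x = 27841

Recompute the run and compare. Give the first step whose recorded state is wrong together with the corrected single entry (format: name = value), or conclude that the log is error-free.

no error

Step 1: x = -2*(2) + (1)*(-9) + (3) = -10 — same as recorded.
Step 2: x = -2*(-10) + (1)*(2) + (3) = 25 — in agreement.
Step 3: x = -2*(25) + (1)*(-10) + (3) = -57 — matches.
Step 4: x = -2*(-57) + (1)*(25) + (3) = 142 — exactly as logged.
Step 5: x = -2*(142) + (1)*(-57) + (3) = -338 — exactly as logged.
Step 6: x = -2*(-338) + (1)*(142) + (3) = 821 — agrees with the log.
Step 7: x = -2*(821) + (1)*(-338) + (3) = -1977 — matches.
Step 8: x = -2*(-1977) + (1)*(821) + (3) = 4778 — verified.
Step 9: x = -2*(4778) + (1)*(-1977) + (3) = -11530 — in agreement.
Step 10: x = -2*(-11530) + (1)*(4778) + (3) = 27841 — no discrepancy.
Nothing is out of place; the run is error-free.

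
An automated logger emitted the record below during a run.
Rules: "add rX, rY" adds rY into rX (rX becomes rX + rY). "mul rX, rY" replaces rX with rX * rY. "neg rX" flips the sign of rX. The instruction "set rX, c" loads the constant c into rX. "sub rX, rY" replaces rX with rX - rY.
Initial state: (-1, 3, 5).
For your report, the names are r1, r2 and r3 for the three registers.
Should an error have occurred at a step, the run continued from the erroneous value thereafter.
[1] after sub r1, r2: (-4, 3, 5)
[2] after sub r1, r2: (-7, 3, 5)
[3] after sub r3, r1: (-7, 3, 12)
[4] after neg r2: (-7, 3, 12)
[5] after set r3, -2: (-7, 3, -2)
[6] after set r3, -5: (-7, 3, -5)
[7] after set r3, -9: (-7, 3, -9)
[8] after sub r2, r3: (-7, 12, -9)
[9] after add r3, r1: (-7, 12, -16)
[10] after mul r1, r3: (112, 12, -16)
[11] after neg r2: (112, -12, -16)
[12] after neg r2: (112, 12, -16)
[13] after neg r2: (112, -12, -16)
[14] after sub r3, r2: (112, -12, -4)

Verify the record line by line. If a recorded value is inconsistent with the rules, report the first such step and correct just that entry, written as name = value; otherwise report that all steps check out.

step 4, r2 = -3

Recomputing the run from the initial state:
step 1: r1 = -4, r2 = 3, r3 = 5
step 2: r1 = -7, r2 = 3, r3 = 5
step 3: r1 = -7, r2 = 3, r3 = 12
step 4: r1 = -7, r2 = -3, r3 = 12
step 5: r1 = -7, r2 = -3, r3 = -2
step 6: r1 = -7, r2 = -3, r3 = -5
step 7: r1 = -7, r2 = -3, r3 = -9
step 8: r1 = -7, r2 = 6, r3 = -9
step 9: r1 = -7, r2 = 6, r3 = -16
step 10: r1 = 112, r2 = 6, r3 = -16
step 11: r1 = 112, r2 = -6, r3 = -16
step 12: r1 = 112, r2 = 6, r3 = -16
step 13: r1 = 112, r2 = -6, r3 = -16
step 14: r1 = 112, r2 = -6, r3 = -10
The first disagreement with the record is at step 4, where the value should be r2 = -3.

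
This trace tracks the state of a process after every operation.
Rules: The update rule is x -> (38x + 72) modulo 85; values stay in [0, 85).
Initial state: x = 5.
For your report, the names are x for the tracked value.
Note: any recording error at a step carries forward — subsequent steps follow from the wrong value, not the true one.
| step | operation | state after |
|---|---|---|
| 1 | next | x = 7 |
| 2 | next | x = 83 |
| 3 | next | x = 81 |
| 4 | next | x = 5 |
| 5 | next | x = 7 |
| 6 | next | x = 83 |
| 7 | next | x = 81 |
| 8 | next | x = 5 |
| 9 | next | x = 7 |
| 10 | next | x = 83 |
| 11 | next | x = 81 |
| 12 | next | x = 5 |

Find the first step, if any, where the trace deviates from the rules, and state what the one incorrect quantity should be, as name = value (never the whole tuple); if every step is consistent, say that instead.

no error

Step 1: x = (38*5 + 72) mod 85 = 7 — agrees with the trace.
Step 2: x = (38*7 + 72) mod 85 = 83 — matches.
Step 3: x = (38*83 + 72) mod 85 = 81 — same as recorded.
Step 4: x = (38*81 + 72) mod 85 = 5 — verified.
Step 5: x = (38*5 + 72) mod 85 = 7 — verified.
Step 6: x = (38*7 + 72) mod 85 = 83 — exactly as logged.
Step 7: x = (38*83 + 72) mod 85 = 81 — confirmed correct.
Step 8: x = (38*81 + 72) mod 85 = 5 — agrees with the trace.
Step 9: x = (38*5 + 72) mod 85 = 7 — no discrepancy.
Step 10: x = (38*7 + 72) mod 85 = 83 — matches.
Step 11: x = (38*83 + 72) mod 85 = 81 — matches.
Step 12: x = (38*81 + 72) mod 85 = 5 — no discrepancy.
The whole run recomputes cleanly — no discrepancies.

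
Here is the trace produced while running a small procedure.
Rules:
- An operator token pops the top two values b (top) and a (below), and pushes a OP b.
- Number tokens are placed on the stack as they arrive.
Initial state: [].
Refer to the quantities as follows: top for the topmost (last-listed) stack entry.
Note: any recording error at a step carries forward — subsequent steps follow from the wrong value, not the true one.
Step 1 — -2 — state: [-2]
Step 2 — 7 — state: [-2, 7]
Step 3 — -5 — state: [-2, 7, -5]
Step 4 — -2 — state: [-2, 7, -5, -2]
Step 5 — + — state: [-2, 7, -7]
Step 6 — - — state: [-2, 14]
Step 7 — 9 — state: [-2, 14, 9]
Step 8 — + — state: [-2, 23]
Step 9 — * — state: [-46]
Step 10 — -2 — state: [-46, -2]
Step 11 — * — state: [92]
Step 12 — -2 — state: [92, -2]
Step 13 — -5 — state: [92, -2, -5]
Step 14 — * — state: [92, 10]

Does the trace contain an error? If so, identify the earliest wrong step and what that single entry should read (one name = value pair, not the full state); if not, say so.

step 1: push -2: top = -2 -> verified
step 2: push 7: top = 7 -> verified
step 3: push -5: top = -5 -> verified
step 4: push -2: top = -2 -> verified
step 5: -5 + -2 = -7 -> confirmed correct
step 6: 7 - -7 = 14 -> checks out
step 7: push 9: top = 9 -> agrees with the trace
step 8: 14 + 9 = 23 -> confirmed correct
step 9: -2 * 23 = -46 -> checks out
step 10: push -2: top = -2 -> consistent with the trace
step 11: -46 * -2 = 92 -> verified
step 12: push -2: top = -2 -> confirmed correct
step 13: push -5: top = -5 -> matches
step 14: -2 * -5 = 10 -> no discrepancy
No step deviates from the rules.

no error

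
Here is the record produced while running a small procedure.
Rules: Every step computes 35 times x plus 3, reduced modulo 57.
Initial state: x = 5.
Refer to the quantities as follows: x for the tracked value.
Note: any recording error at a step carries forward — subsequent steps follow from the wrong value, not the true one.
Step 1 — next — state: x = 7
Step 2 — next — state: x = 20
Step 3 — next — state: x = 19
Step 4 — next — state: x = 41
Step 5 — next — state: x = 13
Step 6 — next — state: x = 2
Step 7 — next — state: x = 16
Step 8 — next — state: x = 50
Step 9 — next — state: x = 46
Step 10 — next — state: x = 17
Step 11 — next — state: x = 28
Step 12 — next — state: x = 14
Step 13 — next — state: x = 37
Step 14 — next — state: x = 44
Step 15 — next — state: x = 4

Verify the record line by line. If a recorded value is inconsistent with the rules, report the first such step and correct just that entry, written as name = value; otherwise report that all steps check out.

step 1: x = (35*5 + 3) mod 57 = 7 -> consistent with the record
step 2: x = (35*7 + 3) mod 57 = 20 -> matches
step 3: x = (35*20 + 3) mod 57 = 19 -> confirmed correct
step 4: x = (35*19 + 3) mod 57 = 41 -> confirmed correct
step 5: x = (35*41 + 3) mod 57 = 13 -> agrees with the record
step 6: x = (35*13 + 3) mod 57 = 2 -> agrees with the record
step 7: x = (35*2 + 3) mod 57 = 16 -> matches
step 8: x = (35*16 + 3) mod 57 = 50 -> agrees with the record
step 9: x = (35*50 + 3) mod 57 = 43 -> this is not what the record shows
The audit stops at step 9: the recorded entry is wrong and should be x = 43.

step 9, x = 43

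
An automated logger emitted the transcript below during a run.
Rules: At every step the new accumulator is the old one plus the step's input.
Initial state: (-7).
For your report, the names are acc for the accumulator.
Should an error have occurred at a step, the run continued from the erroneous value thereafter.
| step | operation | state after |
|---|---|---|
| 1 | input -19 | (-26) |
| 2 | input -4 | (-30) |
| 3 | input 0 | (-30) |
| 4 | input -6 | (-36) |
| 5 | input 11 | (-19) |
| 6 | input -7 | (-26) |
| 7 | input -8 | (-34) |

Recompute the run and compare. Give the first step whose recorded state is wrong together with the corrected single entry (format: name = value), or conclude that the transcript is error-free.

Step 1: acc = -7 + -19 = -26 — checks out.
Step 2: acc = -26 + -4 = -30 — matches.
Step 3: acc = -30 + 0 = -30 — same as recorded.
Step 4: acc = -30 + -6 = -36 — exactly as logged.
Step 5: acc = -36 + 11 = -25 — the transcript has a different value.
Step 5 is the first one off; corrected, acc = -25.

step 5, acc = -25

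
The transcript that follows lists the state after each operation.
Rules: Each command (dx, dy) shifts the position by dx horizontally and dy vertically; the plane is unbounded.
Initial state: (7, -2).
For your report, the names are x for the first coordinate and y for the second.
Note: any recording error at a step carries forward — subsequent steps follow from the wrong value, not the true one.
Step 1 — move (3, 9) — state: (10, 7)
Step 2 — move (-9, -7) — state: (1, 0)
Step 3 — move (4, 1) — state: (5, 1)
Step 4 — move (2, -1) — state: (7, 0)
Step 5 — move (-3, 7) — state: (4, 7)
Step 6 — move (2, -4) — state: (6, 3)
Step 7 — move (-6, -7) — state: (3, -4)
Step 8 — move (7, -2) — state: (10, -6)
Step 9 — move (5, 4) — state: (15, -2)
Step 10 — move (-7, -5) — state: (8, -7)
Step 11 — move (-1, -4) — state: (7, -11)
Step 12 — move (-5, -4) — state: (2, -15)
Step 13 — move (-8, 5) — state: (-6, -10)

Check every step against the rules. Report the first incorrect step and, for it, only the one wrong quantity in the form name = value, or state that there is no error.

Recomputing the run from the initial state:
step 1: x = 10, y = 7
step 2: x = 1, y = 0
step 3: x = 5, y = 1
step 4: x = 7, y = 0
step 5: x = 4, y = 7
step 6: x = 6, y = 3
step 7: x = 0, y = -4
step 8: x = 7, y = -6
step 9: x = 12, y = -2
step 10: x = 5, y = -7
step 11: x = 4, y = -11
step 12: x = -1, y = -15
step 13: x = -9, y = -10
The first disagreement with the transcript is at step 7, where the value should be x = 0.

step 7, x = 0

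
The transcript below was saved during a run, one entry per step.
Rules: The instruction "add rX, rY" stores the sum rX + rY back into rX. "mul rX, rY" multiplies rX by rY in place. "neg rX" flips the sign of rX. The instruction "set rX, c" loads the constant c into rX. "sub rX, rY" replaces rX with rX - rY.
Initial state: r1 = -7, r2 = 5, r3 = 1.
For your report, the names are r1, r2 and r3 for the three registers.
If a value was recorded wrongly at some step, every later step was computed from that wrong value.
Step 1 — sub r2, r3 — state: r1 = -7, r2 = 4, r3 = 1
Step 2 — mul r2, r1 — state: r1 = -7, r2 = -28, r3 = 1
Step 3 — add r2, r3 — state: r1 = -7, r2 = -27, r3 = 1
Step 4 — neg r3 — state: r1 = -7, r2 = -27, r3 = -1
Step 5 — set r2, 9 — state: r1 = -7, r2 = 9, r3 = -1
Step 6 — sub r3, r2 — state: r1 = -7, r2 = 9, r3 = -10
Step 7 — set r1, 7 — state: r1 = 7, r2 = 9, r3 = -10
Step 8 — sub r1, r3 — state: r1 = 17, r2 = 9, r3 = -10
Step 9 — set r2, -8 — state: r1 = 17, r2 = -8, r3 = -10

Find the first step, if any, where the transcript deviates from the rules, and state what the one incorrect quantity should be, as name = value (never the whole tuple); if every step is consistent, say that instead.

no error

Recomputing the run from the initial state:
step 1: r1 = -7, r2 = 4, r3 = 1
step 2: r1 = -7, r2 = -28, r3 = 1
step 3: r1 = -7, r2 = -27, r3 = 1
step 4: r1 = -7, r2 = -27, r3 = -1
step 5: r1 = -7, r2 = 9, r3 = -1
step 6: r1 = -7, r2 = 9, r3 = -10
step 7: r1 = 7, r2 = 9, r3 = -10
step 8: r1 = 17, r2 = 9, r3 = -10
step 9: r1 = 17, r2 = -8, r3 = -10
This matches the transcript at every step.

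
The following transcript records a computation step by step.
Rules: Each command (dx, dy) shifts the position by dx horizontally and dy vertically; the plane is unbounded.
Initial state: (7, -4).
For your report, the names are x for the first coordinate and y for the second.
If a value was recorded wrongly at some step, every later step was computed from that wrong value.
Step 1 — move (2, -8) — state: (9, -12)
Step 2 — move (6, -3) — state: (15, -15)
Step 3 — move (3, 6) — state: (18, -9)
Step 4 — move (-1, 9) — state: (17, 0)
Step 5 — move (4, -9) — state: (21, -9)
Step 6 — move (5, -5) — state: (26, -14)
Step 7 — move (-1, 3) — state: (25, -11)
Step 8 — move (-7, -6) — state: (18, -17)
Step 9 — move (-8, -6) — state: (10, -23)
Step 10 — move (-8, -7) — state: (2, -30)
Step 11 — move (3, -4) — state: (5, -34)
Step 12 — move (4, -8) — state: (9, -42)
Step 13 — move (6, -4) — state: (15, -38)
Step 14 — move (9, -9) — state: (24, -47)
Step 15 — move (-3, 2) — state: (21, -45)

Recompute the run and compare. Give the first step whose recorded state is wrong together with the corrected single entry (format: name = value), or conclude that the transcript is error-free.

step 13, y = -46

Recomputing the run from the initial state:
step 1: x = 9, y = -12
step 2: x = 15, y = -15
step 3: x = 18, y = -9
step 4: x = 17, y = 0
step 5: x = 21, y = -9
step 6: x = 26, y = -14
step 7: x = 25, y = -11
step 8: x = 18, y = -17
step 9: x = 10, y = -23
step 10: x = 2, y = -30
step 11: x = 5, y = -34
step 12: x = 9, y = -42
step 13: x = 15, y = -46
step 14: x = 24, y = -55
step 15: x = 21, y = -53
The first disagreement with the transcript is at step 13, where the value should be y = -46.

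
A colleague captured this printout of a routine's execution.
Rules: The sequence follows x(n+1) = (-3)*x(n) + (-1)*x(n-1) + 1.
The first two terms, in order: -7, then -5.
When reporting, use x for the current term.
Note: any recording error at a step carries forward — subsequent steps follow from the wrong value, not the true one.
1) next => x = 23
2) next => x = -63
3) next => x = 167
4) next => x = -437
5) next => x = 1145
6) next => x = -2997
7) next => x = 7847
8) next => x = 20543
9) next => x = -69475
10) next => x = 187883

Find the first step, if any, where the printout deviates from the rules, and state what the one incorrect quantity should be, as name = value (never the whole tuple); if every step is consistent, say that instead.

step 1: x = -3*(-5) + (-1)*(-7) + (1) = 23 -> confirmed correct
step 2: x = -3*(23) + (-1)*(-5) + (1) = -63 -> checks out
step 3: x = -3*(-63) + (-1)*(23) + (1) = 167 -> no discrepancy
step 4: x = -3*(167) + (-1)*(-63) + (1) = -437 -> confirmed correct
step 5: x = -3*(-437) + (-1)*(167) + (1) = 1145 -> in agreement
step 6: x = -3*(1145) + (-1)*(-437) + (1) = -2997 -> confirmed correct
step 7: x = -3*(-2997) + (-1)*(1145) + (1) = 7847 -> agrees with the printout
step 8: x = -3*(7847) + (-1)*(-2997) + (1) = -20543 -> this is not what the printout shows
Step 8 is the first one off; corrected, x = -20543.

step 8, x = -20543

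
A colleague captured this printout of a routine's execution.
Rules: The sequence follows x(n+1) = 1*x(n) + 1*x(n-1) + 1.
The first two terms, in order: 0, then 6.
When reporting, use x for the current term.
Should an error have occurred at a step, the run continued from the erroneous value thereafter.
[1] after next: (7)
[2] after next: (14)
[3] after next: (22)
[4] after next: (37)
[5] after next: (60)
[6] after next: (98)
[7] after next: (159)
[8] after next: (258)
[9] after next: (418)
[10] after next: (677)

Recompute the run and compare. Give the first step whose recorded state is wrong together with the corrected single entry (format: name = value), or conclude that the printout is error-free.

Recomputing the run from the initial state:
step 1: x = 7
step 2: x = 14
step 3: x = 22
step 4: x = 37
step 5: x = 60
step 6: x = 98
step 7: x = 159
step 8: x = 258
step 9: x = 418
step 10: x = 677
This matches the printout at every step.

no error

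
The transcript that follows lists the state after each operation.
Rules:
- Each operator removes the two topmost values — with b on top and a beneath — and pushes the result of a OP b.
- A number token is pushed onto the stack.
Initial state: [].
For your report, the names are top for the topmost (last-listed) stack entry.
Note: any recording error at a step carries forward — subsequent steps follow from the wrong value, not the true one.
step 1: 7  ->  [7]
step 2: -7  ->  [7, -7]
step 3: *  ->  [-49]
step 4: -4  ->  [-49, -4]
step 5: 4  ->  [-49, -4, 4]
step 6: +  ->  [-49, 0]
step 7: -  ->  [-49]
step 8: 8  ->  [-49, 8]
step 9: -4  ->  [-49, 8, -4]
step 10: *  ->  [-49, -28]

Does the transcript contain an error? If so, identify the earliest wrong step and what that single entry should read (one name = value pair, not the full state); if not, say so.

Recomputing the run from the initial state:
step 1: [7]
step 2: [7, -7]
step 3: [-49]
step 4: [-49, -4]
step 5: [-49, -4, 4]
step 6: [-49, 0]
step 7: [-49]
step 8: [-49, 8]
step 9: [-49, 8, -4]
step 10: [-49, -32]
The first disagreement with the transcript is at step 10, where the value should be top = -32.

step 10, top = -32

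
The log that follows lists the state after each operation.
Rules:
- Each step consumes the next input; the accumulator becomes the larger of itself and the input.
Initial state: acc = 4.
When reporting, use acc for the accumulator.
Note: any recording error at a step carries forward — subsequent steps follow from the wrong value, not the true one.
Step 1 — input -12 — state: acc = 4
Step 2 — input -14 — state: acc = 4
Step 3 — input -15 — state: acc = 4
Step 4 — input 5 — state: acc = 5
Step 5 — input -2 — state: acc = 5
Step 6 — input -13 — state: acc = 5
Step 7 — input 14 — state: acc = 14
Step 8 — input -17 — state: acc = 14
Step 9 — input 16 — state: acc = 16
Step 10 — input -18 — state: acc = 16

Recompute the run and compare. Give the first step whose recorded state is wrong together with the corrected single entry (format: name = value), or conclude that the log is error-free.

Recomputing the run from the initial state:
step 1: acc = 4
step 2: acc = 4
step 3: acc = 4
step 4: acc = 5
step 5: acc = 5
step 6: acc = 5
step 7: acc = 14
step 8: acc = 14
step 9: acc = 16
step 10: acc = 16
This matches the log at every step.

no error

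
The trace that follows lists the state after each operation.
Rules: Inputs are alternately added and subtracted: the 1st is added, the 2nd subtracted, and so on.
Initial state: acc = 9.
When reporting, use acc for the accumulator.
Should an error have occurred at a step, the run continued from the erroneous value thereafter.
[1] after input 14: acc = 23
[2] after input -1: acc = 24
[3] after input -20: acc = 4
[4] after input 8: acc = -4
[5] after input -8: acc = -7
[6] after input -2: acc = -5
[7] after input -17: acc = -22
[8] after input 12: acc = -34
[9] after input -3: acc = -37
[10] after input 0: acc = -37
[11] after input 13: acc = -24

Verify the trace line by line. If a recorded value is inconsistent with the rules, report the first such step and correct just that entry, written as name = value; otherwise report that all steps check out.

step 5, acc = -12

Recomputing the run from the initial state:
step 1: acc = 23
step 2: acc = 24
step 3: acc = 4
step 4: acc = -4
step 5: acc = -12
step 6: acc = -10
step 7: acc = -27
step 8: acc = -39
step 9: acc = -42
step 10: acc = -42
step 11: acc = -29
The first disagreement with the trace is at step 5, where the value should be acc = -12.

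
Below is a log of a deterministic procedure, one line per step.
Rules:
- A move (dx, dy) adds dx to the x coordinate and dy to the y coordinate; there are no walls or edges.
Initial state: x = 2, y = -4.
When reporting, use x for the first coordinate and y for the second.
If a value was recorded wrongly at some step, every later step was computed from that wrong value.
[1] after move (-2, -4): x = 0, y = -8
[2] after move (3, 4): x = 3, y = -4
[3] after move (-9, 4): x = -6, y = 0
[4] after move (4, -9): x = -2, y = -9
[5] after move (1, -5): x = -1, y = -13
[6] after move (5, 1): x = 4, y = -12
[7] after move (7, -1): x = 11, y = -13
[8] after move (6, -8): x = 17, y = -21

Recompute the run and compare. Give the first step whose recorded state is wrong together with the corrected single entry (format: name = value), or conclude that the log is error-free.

Recomputing the run from the initial state:
step 1: x = 0, y = -8
step 2: x = 3, y = -4
step 3: x = -6, y = 0
step 4: x = -2, y = -9
step 5: x = -1, y = -14
step 6: x = 4, y = -13
step 7: x = 11, y = -14
step 8: x = 17, y = -22
The first disagreement with the log is at step 5, where the value should be y = -14.

step 5, y = -14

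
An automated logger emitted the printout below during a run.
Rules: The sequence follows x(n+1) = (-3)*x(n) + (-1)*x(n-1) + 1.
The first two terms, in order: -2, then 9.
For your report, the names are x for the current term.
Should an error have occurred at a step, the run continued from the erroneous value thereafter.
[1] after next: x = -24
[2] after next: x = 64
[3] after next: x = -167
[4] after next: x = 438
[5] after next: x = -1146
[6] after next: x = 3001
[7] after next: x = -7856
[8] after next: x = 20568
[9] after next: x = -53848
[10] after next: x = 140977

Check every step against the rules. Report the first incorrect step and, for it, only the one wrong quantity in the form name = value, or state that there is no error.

Step 1: x = -3*(9) + (-1)*(-2) + (1) = -24 — confirmed correct.
Step 2: x = -3*(-24) + (-1)*(9) + (1) = 64 — exactly as logged.
Step 3: x = -3*(64) + (-1)*(-24) + (1) = -167 — same as recorded.
Step 4: x = -3*(-167) + (-1)*(64) + (1) = 438 — no discrepancy.
Step 5: x = -3*(438) + (-1)*(-167) + (1) = -1146 — in agreement.
Step 6: x = -3*(-1146) + (-1)*(438) + (1) = 3001 — verified.
Step 7: x = -3*(3001) + (-1)*(-1146) + (1) = -7856 — matches.
Step 8: x = -3*(-7856) + (-1)*(3001) + (1) = 20568 — consistent with the printout.
Step 9: x = -3*(20568) + (-1)*(-7856) + (1) = -53847 — a discrepancy with the printout.
Conclusion: step 9 carries the first error; the entry should be x = -53847.

step 9, x = -53847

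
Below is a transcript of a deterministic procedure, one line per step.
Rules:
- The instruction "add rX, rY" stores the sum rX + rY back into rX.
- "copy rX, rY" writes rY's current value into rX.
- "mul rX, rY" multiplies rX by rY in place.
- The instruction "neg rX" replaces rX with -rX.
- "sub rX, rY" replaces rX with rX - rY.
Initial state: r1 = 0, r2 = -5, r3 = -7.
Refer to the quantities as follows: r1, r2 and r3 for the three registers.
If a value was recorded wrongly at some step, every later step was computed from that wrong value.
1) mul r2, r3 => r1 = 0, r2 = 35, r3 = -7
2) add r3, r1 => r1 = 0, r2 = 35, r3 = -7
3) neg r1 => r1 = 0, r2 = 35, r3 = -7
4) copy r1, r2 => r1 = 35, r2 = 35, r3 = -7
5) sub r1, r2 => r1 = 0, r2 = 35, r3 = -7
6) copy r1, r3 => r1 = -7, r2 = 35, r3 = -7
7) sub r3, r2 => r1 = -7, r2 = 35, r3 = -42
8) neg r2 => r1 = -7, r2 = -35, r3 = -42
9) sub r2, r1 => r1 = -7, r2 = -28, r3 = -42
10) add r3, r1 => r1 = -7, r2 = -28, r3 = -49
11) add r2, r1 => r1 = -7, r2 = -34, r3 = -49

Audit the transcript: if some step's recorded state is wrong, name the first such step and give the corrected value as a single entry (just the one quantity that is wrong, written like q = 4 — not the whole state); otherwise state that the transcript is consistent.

step 11, r2 = -35

1. r2 = -5 * -7 = 35 (matches)
2. r3 = -7 + 0 = -7 (exactly as logged)
3. r1 = -(0) = 0 (agrees with the transcript)
4. r1 = 35 (agrees with the transcript)
5. r1 = 35 - 35 = 0 (confirmed correct)
6. r1 = -7 (in agreement)
7. r3 = -7 - 35 = -42 (same as recorded)
8. r2 = -(35) = -35 (matches)
9. r2 = -35 - -7 = -28 (no discrepancy)
10. r3 = -42 + -7 = -49 (agrees with the transcript)
11. r2 = -28 + -7 = -35 (first mismatch against the transcript)
Step 11 is the first one off; corrected, r2 = -35.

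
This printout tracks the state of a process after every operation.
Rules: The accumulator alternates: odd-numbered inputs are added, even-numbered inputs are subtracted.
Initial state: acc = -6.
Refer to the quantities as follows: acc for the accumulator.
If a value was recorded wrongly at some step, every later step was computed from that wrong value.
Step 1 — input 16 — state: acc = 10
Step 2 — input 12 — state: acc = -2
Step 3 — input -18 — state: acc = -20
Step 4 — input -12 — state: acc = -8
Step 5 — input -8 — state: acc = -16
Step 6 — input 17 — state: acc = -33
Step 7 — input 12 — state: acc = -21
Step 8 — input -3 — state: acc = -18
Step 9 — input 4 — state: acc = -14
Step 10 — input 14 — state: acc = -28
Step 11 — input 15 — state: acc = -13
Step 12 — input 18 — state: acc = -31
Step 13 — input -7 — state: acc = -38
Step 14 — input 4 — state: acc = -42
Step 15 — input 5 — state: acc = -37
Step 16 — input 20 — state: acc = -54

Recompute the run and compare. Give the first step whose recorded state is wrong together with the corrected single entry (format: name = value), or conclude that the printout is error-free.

1. acc = -6 + 16 = 10 (agrees with the printout)
2. acc = 10 - 12 = -2 (confirmed correct)
3. acc = -2 + -18 = -20 (confirmed correct)
4. acc = -20 - -12 = -8 (agrees with the printout)
5. acc = -8 + -8 = -16 (consistent with the printout)
6. acc = -16 - 17 = -33 (matches)
7. acc = -33 + 12 = -21 (exactly as logged)
8. acc = -21 - -3 = -18 (no discrepancy)
9. acc = -18 + 4 = -14 (no discrepancy)
10. acc = -14 - 14 = -28 (checks out)
11. acc = -28 + 15 = -13 (same as recorded)
12. acc = -13 - 18 = -31 (same as recorded)
13. acc = -31 + -7 = -38 (matches)
14. acc = -38 - 4 = -42 (matches)
15. acc = -42 + 5 = -37 (same as recorded)
16. acc = -37 - 20 = -57 (not what was recorded)
That makes step 16 the first incorrect line — acc = -57 is what it should show.

step 16, acc = -57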